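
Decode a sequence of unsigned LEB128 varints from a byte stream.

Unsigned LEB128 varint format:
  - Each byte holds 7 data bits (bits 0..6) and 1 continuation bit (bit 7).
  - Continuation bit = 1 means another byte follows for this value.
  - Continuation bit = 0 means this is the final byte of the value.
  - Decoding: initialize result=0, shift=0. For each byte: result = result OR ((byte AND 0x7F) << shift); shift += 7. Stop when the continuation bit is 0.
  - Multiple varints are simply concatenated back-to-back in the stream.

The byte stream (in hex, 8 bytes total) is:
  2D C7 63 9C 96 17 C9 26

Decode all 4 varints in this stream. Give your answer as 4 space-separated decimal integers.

Answer: 45 12743 379676 4937

Derivation:
  byte[0]=0x2D cont=0 payload=0x2D=45: acc |= 45<<0 -> acc=45 shift=7 [end]
Varint 1: bytes[0:1] = 2D -> value 45 (1 byte(s))
  byte[1]=0xC7 cont=1 payload=0x47=71: acc |= 71<<0 -> acc=71 shift=7
  byte[2]=0x63 cont=0 payload=0x63=99: acc |= 99<<7 -> acc=12743 shift=14 [end]
Varint 2: bytes[1:3] = C7 63 -> value 12743 (2 byte(s))
  byte[3]=0x9C cont=1 payload=0x1C=28: acc |= 28<<0 -> acc=28 shift=7
  byte[4]=0x96 cont=1 payload=0x16=22: acc |= 22<<7 -> acc=2844 shift=14
  byte[5]=0x17 cont=0 payload=0x17=23: acc |= 23<<14 -> acc=379676 shift=21 [end]
Varint 3: bytes[3:6] = 9C 96 17 -> value 379676 (3 byte(s))
  byte[6]=0xC9 cont=1 payload=0x49=73: acc |= 73<<0 -> acc=73 shift=7
  byte[7]=0x26 cont=0 payload=0x26=38: acc |= 38<<7 -> acc=4937 shift=14 [end]
Varint 4: bytes[6:8] = C9 26 -> value 4937 (2 byte(s))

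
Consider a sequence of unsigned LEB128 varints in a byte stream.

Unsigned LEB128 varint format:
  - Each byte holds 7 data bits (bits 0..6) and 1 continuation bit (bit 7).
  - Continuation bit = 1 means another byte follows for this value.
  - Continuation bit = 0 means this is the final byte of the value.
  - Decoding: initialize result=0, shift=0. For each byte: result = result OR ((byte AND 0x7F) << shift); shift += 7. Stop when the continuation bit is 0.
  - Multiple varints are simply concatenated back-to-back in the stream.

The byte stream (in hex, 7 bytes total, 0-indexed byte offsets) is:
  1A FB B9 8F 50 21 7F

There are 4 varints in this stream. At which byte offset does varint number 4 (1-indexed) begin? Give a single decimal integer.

  byte[0]=0x1A cont=0 payload=0x1A=26: acc |= 26<<0 -> acc=26 shift=7 [end]
Varint 1: bytes[0:1] = 1A -> value 26 (1 byte(s))
  byte[1]=0xFB cont=1 payload=0x7B=123: acc |= 123<<0 -> acc=123 shift=7
  byte[2]=0xB9 cont=1 payload=0x39=57: acc |= 57<<7 -> acc=7419 shift=14
  byte[3]=0x8F cont=1 payload=0x0F=15: acc |= 15<<14 -> acc=253179 shift=21
  byte[4]=0x50 cont=0 payload=0x50=80: acc |= 80<<21 -> acc=168025339 shift=28 [end]
Varint 2: bytes[1:5] = FB B9 8F 50 -> value 168025339 (4 byte(s))
  byte[5]=0x21 cont=0 payload=0x21=33: acc |= 33<<0 -> acc=33 shift=7 [end]
Varint 3: bytes[5:6] = 21 -> value 33 (1 byte(s))
  byte[6]=0x7F cont=0 payload=0x7F=127: acc |= 127<<0 -> acc=127 shift=7 [end]
Varint 4: bytes[6:7] = 7F -> value 127 (1 byte(s))

Answer: 6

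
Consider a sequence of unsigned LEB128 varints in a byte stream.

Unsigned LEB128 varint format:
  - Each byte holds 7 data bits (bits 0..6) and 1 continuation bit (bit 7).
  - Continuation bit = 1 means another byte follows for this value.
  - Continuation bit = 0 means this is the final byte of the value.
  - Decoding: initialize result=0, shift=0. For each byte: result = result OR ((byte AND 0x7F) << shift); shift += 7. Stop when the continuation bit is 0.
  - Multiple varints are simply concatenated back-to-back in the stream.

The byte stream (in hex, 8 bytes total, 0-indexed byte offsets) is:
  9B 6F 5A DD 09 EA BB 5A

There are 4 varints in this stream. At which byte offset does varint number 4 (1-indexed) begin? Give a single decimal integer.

Answer: 5

Derivation:
  byte[0]=0x9B cont=1 payload=0x1B=27: acc |= 27<<0 -> acc=27 shift=7
  byte[1]=0x6F cont=0 payload=0x6F=111: acc |= 111<<7 -> acc=14235 shift=14 [end]
Varint 1: bytes[0:2] = 9B 6F -> value 14235 (2 byte(s))
  byte[2]=0x5A cont=0 payload=0x5A=90: acc |= 90<<0 -> acc=90 shift=7 [end]
Varint 2: bytes[2:3] = 5A -> value 90 (1 byte(s))
  byte[3]=0xDD cont=1 payload=0x5D=93: acc |= 93<<0 -> acc=93 shift=7
  byte[4]=0x09 cont=0 payload=0x09=9: acc |= 9<<7 -> acc=1245 shift=14 [end]
Varint 3: bytes[3:5] = DD 09 -> value 1245 (2 byte(s))
  byte[5]=0xEA cont=1 payload=0x6A=106: acc |= 106<<0 -> acc=106 shift=7
  byte[6]=0xBB cont=1 payload=0x3B=59: acc |= 59<<7 -> acc=7658 shift=14
  byte[7]=0x5A cont=0 payload=0x5A=90: acc |= 90<<14 -> acc=1482218 shift=21 [end]
Varint 4: bytes[5:8] = EA BB 5A -> value 1482218 (3 byte(s))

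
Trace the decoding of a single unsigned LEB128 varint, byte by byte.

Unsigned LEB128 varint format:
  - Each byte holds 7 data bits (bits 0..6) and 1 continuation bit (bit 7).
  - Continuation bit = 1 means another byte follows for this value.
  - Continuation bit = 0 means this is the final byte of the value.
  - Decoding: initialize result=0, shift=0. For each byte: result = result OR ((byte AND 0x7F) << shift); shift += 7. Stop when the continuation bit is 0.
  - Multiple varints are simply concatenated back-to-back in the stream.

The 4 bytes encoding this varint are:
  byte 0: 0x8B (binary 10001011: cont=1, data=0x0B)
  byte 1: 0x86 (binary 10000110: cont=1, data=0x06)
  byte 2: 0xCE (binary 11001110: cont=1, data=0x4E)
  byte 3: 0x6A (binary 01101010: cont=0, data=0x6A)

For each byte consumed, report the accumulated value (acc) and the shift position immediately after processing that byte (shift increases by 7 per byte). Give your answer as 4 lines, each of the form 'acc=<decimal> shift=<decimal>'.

byte 0=0x8B: payload=0x0B=11, contrib = 11<<0 = 11; acc -> 11, shift -> 7
byte 1=0x86: payload=0x06=6, contrib = 6<<7 = 768; acc -> 779, shift -> 14
byte 2=0xCE: payload=0x4E=78, contrib = 78<<14 = 1277952; acc -> 1278731, shift -> 21
byte 3=0x6A: payload=0x6A=106, contrib = 106<<21 = 222298112; acc -> 223576843, shift -> 28

Answer: acc=11 shift=7
acc=779 shift=14
acc=1278731 shift=21
acc=223576843 shift=28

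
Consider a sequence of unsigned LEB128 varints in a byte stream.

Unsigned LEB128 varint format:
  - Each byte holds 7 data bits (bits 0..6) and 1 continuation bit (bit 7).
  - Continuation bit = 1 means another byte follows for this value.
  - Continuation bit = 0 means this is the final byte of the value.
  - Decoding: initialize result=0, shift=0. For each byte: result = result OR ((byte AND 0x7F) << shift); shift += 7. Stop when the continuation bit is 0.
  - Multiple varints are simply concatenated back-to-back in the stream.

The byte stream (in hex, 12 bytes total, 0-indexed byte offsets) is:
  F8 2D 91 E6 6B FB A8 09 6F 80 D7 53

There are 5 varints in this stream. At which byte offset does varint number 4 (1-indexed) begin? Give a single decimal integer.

  byte[0]=0xF8 cont=1 payload=0x78=120: acc |= 120<<0 -> acc=120 shift=7
  byte[1]=0x2D cont=0 payload=0x2D=45: acc |= 45<<7 -> acc=5880 shift=14 [end]
Varint 1: bytes[0:2] = F8 2D -> value 5880 (2 byte(s))
  byte[2]=0x91 cont=1 payload=0x11=17: acc |= 17<<0 -> acc=17 shift=7
  byte[3]=0xE6 cont=1 payload=0x66=102: acc |= 102<<7 -> acc=13073 shift=14
  byte[4]=0x6B cont=0 payload=0x6B=107: acc |= 107<<14 -> acc=1766161 shift=21 [end]
Varint 2: bytes[2:5] = 91 E6 6B -> value 1766161 (3 byte(s))
  byte[5]=0xFB cont=1 payload=0x7B=123: acc |= 123<<0 -> acc=123 shift=7
  byte[6]=0xA8 cont=1 payload=0x28=40: acc |= 40<<7 -> acc=5243 shift=14
  byte[7]=0x09 cont=0 payload=0x09=9: acc |= 9<<14 -> acc=152699 shift=21 [end]
Varint 3: bytes[5:8] = FB A8 09 -> value 152699 (3 byte(s))
  byte[8]=0x6F cont=0 payload=0x6F=111: acc |= 111<<0 -> acc=111 shift=7 [end]
Varint 4: bytes[8:9] = 6F -> value 111 (1 byte(s))
  byte[9]=0x80 cont=1 payload=0x00=0: acc |= 0<<0 -> acc=0 shift=7
  byte[10]=0xD7 cont=1 payload=0x57=87: acc |= 87<<7 -> acc=11136 shift=14
  byte[11]=0x53 cont=0 payload=0x53=83: acc |= 83<<14 -> acc=1371008 shift=21 [end]
Varint 5: bytes[9:12] = 80 D7 53 -> value 1371008 (3 byte(s))

Answer: 8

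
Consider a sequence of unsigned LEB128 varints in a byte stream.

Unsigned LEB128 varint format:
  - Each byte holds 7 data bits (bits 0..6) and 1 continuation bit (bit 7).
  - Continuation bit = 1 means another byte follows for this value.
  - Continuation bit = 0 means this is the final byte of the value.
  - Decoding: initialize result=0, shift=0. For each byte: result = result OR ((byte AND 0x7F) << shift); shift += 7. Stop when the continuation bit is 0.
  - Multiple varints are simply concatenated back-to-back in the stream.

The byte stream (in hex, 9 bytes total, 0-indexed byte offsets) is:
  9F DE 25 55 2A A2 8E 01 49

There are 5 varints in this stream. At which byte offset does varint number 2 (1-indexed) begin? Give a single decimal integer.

Answer: 3

Derivation:
  byte[0]=0x9F cont=1 payload=0x1F=31: acc |= 31<<0 -> acc=31 shift=7
  byte[1]=0xDE cont=1 payload=0x5E=94: acc |= 94<<7 -> acc=12063 shift=14
  byte[2]=0x25 cont=0 payload=0x25=37: acc |= 37<<14 -> acc=618271 shift=21 [end]
Varint 1: bytes[0:3] = 9F DE 25 -> value 618271 (3 byte(s))
  byte[3]=0x55 cont=0 payload=0x55=85: acc |= 85<<0 -> acc=85 shift=7 [end]
Varint 2: bytes[3:4] = 55 -> value 85 (1 byte(s))
  byte[4]=0x2A cont=0 payload=0x2A=42: acc |= 42<<0 -> acc=42 shift=7 [end]
Varint 3: bytes[4:5] = 2A -> value 42 (1 byte(s))
  byte[5]=0xA2 cont=1 payload=0x22=34: acc |= 34<<0 -> acc=34 shift=7
  byte[6]=0x8E cont=1 payload=0x0E=14: acc |= 14<<7 -> acc=1826 shift=14
  byte[7]=0x01 cont=0 payload=0x01=1: acc |= 1<<14 -> acc=18210 shift=21 [end]
Varint 4: bytes[5:8] = A2 8E 01 -> value 18210 (3 byte(s))
  byte[8]=0x49 cont=0 payload=0x49=73: acc |= 73<<0 -> acc=73 shift=7 [end]
Varint 5: bytes[8:9] = 49 -> value 73 (1 byte(s))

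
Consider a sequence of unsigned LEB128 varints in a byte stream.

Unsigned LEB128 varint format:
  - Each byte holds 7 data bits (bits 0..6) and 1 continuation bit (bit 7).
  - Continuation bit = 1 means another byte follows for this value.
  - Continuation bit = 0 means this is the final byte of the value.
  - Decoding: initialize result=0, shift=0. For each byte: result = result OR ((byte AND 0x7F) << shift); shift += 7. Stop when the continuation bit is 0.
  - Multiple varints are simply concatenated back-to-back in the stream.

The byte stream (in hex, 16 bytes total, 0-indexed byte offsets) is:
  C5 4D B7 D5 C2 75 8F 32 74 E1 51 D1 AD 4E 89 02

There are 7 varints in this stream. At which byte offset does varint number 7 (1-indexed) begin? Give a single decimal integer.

  byte[0]=0xC5 cont=1 payload=0x45=69: acc |= 69<<0 -> acc=69 shift=7
  byte[1]=0x4D cont=0 payload=0x4D=77: acc |= 77<<7 -> acc=9925 shift=14 [end]
Varint 1: bytes[0:2] = C5 4D -> value 9925 (2 byte(s))
  byte[2]=0xB7 cont=1 payload=0x37=55: acc |= 55<<0 -> acc=55 shift=7
  byte[3]=0xD5 cont=1 payload=0x55=85: acc |= 85<<7 -> acc=10935 shift=14
  byte[4]=0xC2 cont=1 payload=0x42=66: acc |= 66<<14 -> acc=1092279 shift=21
  byte[5]=0x75 cont=0 payload=0x75=117: acc |= 117<<21 -> acc=246459063 shift=28 [end]
Varint 2: bytes[2:6] = B7 D5 C2 75 -> value 246459063 (4 byte(s))
  byte[6]=0x8F cont=1 payload=0x0F=15: acc |= 15<<0 -> acc=15 shift=7
  byte[7]=0x32 cont=0 payload=0x32=50: acc |= 50<<7 -> acc=6415 shift=14 [end]
Varint 3: bytes[6:8] = 8F 32 -> value 6415 (2 byte(s))
  byte[8]=0x74 cont=0 payload=0x74=116: acc |= 116<<0 -> acc=116 shift=7 [end]
Varint 4: bytes[8:9] = 74 -> value 116 (1 byte(s))
  byte[9]=0xE1 cont=1 payload=0x61=97: acc |= 97<<0 -> acc=97 shift=7
  byte[10]=0x51 cont=0 payload=0x51=81: acc |= 81<<7 -> acc=10465 shift=14 [end]
Varint 5: bytes[9:11] = E1 51 -> value 10465 (2 byte(s))
  byte[11]=0xD1 cont=1 payload=0x51=81: acc |= 81<<0 -> acc=81 shift=7
  byte[12]=0xAD cont=1 payload=0x2D=45: acc |= 45<<7 -> acc=5841 shift=14
  byte[13]=0x4E cont=0 payload=0x4E=78: acc |= 78<<14 -> acc=1283793 shift=21 [end]
Varint 6: bytes[11:14] = D1 AD 4E -> value 1283793 (3 byte(s))
  byte[14]=0x89 cont=1 payload=0x09=9: acc |= 9<<0 -> acc=9 shift=7
  byte[15]=0x02 cont=0 payload=0x02=2: acc |= 2<<7 -> acc=265 shift=14 [end]
Varint 7: bytes[14:16] = 89 02 -> value 265 (2 byte(s))

Answer: 14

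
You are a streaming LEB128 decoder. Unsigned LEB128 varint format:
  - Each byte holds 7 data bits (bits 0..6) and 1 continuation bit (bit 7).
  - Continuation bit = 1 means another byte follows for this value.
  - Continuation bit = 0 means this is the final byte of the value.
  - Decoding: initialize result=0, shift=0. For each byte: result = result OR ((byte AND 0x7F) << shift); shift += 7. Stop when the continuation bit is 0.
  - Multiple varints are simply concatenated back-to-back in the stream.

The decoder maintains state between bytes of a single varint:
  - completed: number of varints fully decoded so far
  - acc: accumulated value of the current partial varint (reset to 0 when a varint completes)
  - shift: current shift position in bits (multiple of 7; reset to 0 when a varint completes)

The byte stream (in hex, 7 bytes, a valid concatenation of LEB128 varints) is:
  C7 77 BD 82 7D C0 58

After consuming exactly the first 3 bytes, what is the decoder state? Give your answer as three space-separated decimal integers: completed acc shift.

byte[0]=0xC7 cont=1 payload=0x47: acc |= 71<<0 -> completed=0 acc=71 shift=7
byte[1]=0x77 cont=0 payload=0x77: varint #1 complete (value=15303); reset -> completed=1 acc=0 shift=0
byte[2]=0xBD cont=1 payload=0x3D: acc |= 61<<0 -> completed=1 acc=61 shift=7

Answer: 1 61 7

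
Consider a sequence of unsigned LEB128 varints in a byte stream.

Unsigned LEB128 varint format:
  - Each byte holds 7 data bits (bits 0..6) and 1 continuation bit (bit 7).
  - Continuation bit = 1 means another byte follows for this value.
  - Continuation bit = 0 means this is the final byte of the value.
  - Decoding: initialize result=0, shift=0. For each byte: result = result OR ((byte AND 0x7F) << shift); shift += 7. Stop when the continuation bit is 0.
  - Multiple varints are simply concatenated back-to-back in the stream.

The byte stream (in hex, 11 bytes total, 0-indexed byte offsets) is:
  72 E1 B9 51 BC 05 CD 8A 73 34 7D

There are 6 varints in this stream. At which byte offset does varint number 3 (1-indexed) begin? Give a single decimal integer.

  byte[0]=0x72 cont=0 payload=0x72=114: acc |= 114<<0 -> acc=114 shift=7 [end]
Varint 1: bytes[0:1] = 72 -> value 114 (1 byte(s))
  byte[1]=0xE1 cont=1 payload=0x61=97: acc |= 97<<0 -> acc=97 shift=7
  byte[2]=0xB9 cont=1 payload=0x39=57: acc |= 57<<7 -> acc=7393 shift=14
  byte[3]=0x51 cont=0 payload=0x51=81: acc |= 81<<14 -> acc=1334497 shift=21 [end]
Varint 2: bytes[1:4] = E1 B9 51 -> value 1334497 (3 byte(s))
  byte[4]=0xBC cont=1 payload=0x3C=60: acc |= 60<<0 -> acc=60 shift=7
  byte[5]=0x05 cont=0 payload=0x05=5: acc |= 5<<7 -> acc=700 shift=14 [end]
Varint 3: bytes[4:6] = BC 05 -> value 700 (2 byte(s))
  byte[6]=0xCD cont=1 payload=0x4D=77: acc |= 77<<0 -> acc=77 shift=7
  byte[7]=0x8A cont=1 payload=0x0A=10: acc |= 10<<7 -> acc=1357 shift=14
  byte[8]=0x73 cont=0 payload=0x73=115: acc |= 115<<14 -> acc=1885517 shift=21 [end]
Varint 4: bytes[6:9] = CD 8A 73 -> value 1885517 (3 byte(s))
  byte[9]=0x34 cont=0 payload=0x34=52: acc |= 52<<0 -> acc=52 shift=7 [end]
Varint 5: bytes[9:10] = 34 -> value 52 (1 byte(s))
  byte[10]=0x7D cont=0 payload=0x7D=125: acc |= 125<<0 -> acc=125 shift=7 [end]
Varint 6: bytes[10:11] = 7D -> value 125 (1 byte(s))

Answer: 4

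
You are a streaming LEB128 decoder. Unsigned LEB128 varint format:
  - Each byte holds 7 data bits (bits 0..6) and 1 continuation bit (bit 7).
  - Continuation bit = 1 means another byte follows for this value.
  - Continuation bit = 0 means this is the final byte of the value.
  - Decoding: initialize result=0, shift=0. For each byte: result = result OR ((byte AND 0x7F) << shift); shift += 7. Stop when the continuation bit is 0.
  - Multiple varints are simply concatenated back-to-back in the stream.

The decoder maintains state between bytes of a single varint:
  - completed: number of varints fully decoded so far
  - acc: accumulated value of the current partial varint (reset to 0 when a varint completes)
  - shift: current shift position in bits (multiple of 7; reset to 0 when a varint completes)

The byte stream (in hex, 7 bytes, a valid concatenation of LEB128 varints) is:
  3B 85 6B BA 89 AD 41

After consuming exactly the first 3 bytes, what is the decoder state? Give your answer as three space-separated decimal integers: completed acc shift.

Answer: 2 0 0

Derivation:
byte[0]=0x3B cont=0 payload=0x3B: varint #1 complete (value=59); reset -> completed=1 acc=0 shift=0
byte[1]=0x85 cont=1 payload=0x05: acc |= 5<<0 -> completed=1 acc=5 shift=7
byte[2]=0x6B cont=0 payload=0x6B: varint #2 complete (value=13701); reset -> completed=2 acc=0 shift=0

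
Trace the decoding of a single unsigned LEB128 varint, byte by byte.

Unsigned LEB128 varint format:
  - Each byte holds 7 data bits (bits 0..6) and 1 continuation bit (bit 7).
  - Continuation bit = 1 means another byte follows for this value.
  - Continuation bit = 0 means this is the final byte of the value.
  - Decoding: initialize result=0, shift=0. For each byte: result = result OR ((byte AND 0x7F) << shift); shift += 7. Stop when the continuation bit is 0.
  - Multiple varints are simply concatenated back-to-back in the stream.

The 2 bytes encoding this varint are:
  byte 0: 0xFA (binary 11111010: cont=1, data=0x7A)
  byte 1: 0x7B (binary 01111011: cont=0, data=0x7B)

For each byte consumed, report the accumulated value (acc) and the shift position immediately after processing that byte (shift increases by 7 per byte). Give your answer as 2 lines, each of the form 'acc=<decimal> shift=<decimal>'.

byte 0=0xFA: payload=0x7A=122, contrib = 122<<0 = 122; acc -> 122, shift -> 7
byte 1=0x7B: payload=0x7B=123, contrib = 123<<7 = 15744; acc -> 15866, shift -> 14

Answer: acc=122 shift=7
acc=15866 shift=14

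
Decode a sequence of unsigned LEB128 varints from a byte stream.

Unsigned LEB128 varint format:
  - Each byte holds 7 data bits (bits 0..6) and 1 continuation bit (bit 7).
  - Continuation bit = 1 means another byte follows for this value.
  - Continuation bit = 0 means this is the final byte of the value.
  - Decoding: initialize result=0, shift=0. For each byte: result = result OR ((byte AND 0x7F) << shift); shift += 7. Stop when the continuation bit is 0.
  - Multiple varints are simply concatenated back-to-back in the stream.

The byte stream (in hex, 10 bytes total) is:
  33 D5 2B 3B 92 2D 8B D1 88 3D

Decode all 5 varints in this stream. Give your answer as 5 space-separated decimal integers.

  byte[0]=0x33 cont=0 payload=0x33=51: acc |= 51<<0 -> acc=51 shift=7 [end]
Varint 1: bytes[0:1] = 33 -> value 51 (1 byte(s))
  byte[1]=0xD5 cont=1 payload=0x55=85: acc |= 85<<0 -> acc=85 shift=7
  byte[2]=0x2B cont=0 payload=0x2B=43: acc |= 43<<7 -> acc=5589 shift=14 [end]
Varint 2: bytes[1:3] = D5 2B -> value 5589 (2 byte(s))
  byte[3]=0x3B cont=0 payload=0x3B=59: acc |= 59<<0 -> acc=59 shift=7 [end]
Varint 3: bytes[3:4] = 3B -> value 59 (1 byte(s))
  byte[4]=0x92 cont=1 payload=0x12=18: acc |= 18<<0 -> acc=18 shift=7
  byte[5]=0x2D cont=0 payload=0x2D=45: acc |= 45<<7 -> acc=5778 shift=14 [end]
Varint 4: bytes[4:6] = 92 2D -> value 5778 (2 byte(s))
  byte[6]=0x8B cont=1 payload=0x0B=11: acc |= 11<<0 -> acc=11 shift=7
  byte[7]=0xD1 cont=1 payload=0x51=81: acc |= 81<<7 -> acc=10379 shift=14
  byte[8]=0x88 cont=1 payload=0x08=8: acc |= 8<<14 -> acc=141451 shift=21
  byte[9]=0x3D cont=0 payload=0x3D=61: acc |= 61<<21 -> acc=128067723 shift=28 [end]
Varint 5: bytes[6:10] = 8B D1 88 3D -> value 128067723 (4 byte(s))

Answer: 51 5589 59 5778 128067723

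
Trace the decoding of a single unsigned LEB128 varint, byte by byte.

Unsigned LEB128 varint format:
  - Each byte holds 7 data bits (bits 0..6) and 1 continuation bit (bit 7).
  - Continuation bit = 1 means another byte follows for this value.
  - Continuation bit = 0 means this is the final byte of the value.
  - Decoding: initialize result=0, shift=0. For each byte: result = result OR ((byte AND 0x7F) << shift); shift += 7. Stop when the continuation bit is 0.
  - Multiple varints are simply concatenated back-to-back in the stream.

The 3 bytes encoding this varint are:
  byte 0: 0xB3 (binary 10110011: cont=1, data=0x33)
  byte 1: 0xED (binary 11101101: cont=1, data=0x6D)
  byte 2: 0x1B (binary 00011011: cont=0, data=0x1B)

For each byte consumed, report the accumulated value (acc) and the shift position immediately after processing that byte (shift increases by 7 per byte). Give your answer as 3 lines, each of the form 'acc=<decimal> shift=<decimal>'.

byte 0=0xB3: payload=0x33=51, contrib = 51<<0 = 51; acc -> 51, shift -> 7
byte 1=0xED: payload=0x6D=109, contrib = 109<<7 = 13952; acc -> 14003, shift -> 14
byte 2=0x1B: payload=0x1B=27, contrib = 27<<14 = 442368; acc -> 456371, shift -> 21

Answer: acc=51 shift=7
acc=14003 shift=14
acc=456371 shift=21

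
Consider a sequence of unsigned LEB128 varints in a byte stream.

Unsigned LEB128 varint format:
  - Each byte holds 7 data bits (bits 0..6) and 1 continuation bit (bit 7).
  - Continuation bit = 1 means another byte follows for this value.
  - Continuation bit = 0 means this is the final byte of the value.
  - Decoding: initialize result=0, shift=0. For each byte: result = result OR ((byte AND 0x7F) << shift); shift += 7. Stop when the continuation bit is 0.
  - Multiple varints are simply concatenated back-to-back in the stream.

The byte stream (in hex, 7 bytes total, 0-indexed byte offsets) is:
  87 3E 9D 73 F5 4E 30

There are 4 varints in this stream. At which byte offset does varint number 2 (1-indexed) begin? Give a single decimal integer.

Answer: 2

Derivation:
  byte[0]=0x87 cont=1 payload=0x07=7: acc |= 7<<0 -> acc=7 shift=7
  byte[1]=0x3E cont=0 payload=0x3E=62: acc |= 62<<7 -> acc=7943 shift=14 [end]
Varint 1: bytes[0:2] = 87 3E -> value 7943 (2 byte(s))
  byte[2]=0x9D cont=1 payload=0x1D=29: acc |= 29<<0 -> acc=29 shift=7
  byte[3]=0x73 cont=0 payload=0x73=115: acc |= 115<<7 -> acc=14749 shift=14 [end]
Varint 2: bytes[2:4] = 9D 73 -> value 14749 (2 byte(s))
  byte[4]=0xF5 cont=1 payload=0x75=117: acc |= 117<<0 -> acc=117 shift=7
  byte[5]=0x4E cont=0 payload=0x4E=78: acc |= 78<<7 -> acc=10101 shift=14 [end]
Varint 3: bytes[4:6] = F5 4E -> value 10101 (2 byte(s))
  byte[6]=0x30 cont=0 payload=0x30=48: acc |= 48<<0 -> acc=48 shift=7 [end]
Varint 4: bytes[6:7] = 30 -> value 48 (1 byte(s))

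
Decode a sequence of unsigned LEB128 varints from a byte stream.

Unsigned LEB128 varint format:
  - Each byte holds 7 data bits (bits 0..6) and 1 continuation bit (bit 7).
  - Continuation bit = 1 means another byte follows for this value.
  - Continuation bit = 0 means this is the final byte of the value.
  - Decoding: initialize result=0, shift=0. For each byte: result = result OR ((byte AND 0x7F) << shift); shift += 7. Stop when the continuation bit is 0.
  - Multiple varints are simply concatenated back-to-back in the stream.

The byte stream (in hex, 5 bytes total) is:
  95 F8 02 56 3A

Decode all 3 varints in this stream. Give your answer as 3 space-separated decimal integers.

Answer: 48149 86 58

Derivation:
  byte[0]=0x95 cont=1 payload=0x15=21: acc |= 21<<0 -> acc=21 shift=7
  byte[1]=0xF8 cont=1 payload=0x78=120: acc |= 120<<7 -> acc=15381 shift=14
  byte[2]=0x02 cont=0 payload=0x02=2: acc |= 2<<14 -> acc=48149 shift=21 [end]
Varint 1: bytes[0:3] = 95 F8 02 -> value 48149 (3 byte(s))
  byte[3]=0x56 cont=0 payload=0x56=86: acc |= 86<<0 -> acc=86 shift=7 [end]
Varint 2: bytes[3:4] = 56 -> value 86 (1 byte(s))
  byte[4]=0x3A cont=0 payload=0x3A=58: acc |= 58<<0 -> acc=58 shift=7 [end]
Varint 3: bytes[4:5] = 3A -> value 58 (1 byte(s))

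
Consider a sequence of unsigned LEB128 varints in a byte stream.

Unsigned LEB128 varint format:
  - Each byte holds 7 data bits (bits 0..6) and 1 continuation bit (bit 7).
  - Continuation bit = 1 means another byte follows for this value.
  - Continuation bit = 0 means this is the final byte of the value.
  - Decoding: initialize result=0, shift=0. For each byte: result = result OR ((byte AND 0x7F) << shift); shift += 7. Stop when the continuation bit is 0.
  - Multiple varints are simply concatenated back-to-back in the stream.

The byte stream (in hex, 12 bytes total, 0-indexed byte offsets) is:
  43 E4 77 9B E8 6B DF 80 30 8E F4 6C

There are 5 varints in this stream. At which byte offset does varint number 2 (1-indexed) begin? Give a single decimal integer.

Answer: 1

Derivation:
  byte[0]=0x43 cont=0 payload=0x43=67: acc |= 67<<0 -> acc=67 shift=7 [end]
Varint 1: bytes[0:1] = 43 -> value 67 (1 byte(s))
  byte[1]=0xE4 cont=1 payload=0x64=100: acc |= 100<<0 -> acc=100 shift=7
  byte[2]=0x77 cont=0 payload=0x77=119: acc |= 119<<7 -> acc=15332 shift=14 [end]
Varint 2: bytes[1:3] = E4 77 -> value 15332 (2 byte(s))
  byte[3]=0x9B cont=1 payload=0x1B=27: acc |= 27<<0 -> acc=27 shift=7
  byte[4]=0xE8 cont=1 payload=0x68=104: acc |= 104<<7 -> acc=13339 shift=14
  byte[5]=0x6B cont=0 payload=0x6B=107: acc |= 107<<14 -> acc=1766427 shift=21 [end]
Varint 3: bytes[3:6] = 9B E8 6B -> value 1766427 (3 byte(s))
  byte[6]=0xDF cont=1 payload=0x5F=95: acc |= 95<<0 -> acc=95 shift=7
  byte[7]=0x80 cont=1 payload=0x00=0: acc |= 0<<7 -> acc=95 shift=14
  byte[8]=0x30 cont=0 payload=0x30=48: acc |= 48<<14 -> acc=786527 shift=21 [end]
Varint 4: bytes[6:9] = DF 80 30 -> value 786527 (3 byte(s))
  byte[9]=0x8E cont=1 payload=0x0E=14: acc |= 14<<0 -> acc=14 shift=7
  byte[10]=0xF4 cont=1 payload=0x74=116: acc |= 116<<7 -> acc=14862 shift=14
  byte[11]=0x6C cont=0 payload=0x6C=108: acc |= 108<<14 -> acc=1784334 shift=21 [end]
Varint 5: bytes[9:12] = 8E F4 6C -> value 1784334 (3 byte(s))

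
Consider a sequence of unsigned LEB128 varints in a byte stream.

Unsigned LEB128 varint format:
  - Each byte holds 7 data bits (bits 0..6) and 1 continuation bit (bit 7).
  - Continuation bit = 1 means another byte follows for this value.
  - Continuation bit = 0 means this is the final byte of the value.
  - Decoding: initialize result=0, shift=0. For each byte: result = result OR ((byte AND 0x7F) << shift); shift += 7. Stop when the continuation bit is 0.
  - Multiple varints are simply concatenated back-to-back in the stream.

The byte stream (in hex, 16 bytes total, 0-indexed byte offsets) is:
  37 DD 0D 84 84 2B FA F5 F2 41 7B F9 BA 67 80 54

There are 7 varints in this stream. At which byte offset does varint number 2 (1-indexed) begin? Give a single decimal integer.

Answer: 1

Derivation:
  byte[0]=0x37 cont=0 payload=0x37=55: acc |= 55<<0 -> acc=55 shift=7 [end]
Varint 1: bytes[0:1] = 37 -> value 55 (1 byte(s))
  byte[1]=0xDD cont=1 payload=0x5D=93: acc |= 93<<0 -> acc=93 shift=7
  byte[2]=0x0D cont=0 payload=0x0D=13: acc |= 13<<7 -> acc=1757 shift=14 [end]
Varint 2: bytes[1:3] = DD 0D -> value 1757 (2 byte(s))
  byte[3]=0x84 cont=1 payload=0x04=4: acc |= 4<<0 -> acc=4 shift=7
  byte[4]=0x84 cont=1 payload=0x04=4: acc |= 4<<7 -> acc=516 shift=14
  byte[5]=0x2B cont=0 payload=0x2B=43: acc |= 43<<14 -> acc=705028 shift=21 [end]
Varint 3: bytes[3:6] = 84 84 2B -> value 705028 (3 byte(s))
  byte[6]=0xFA cont=1 payload=0x7A=122: acc |= 122<<0 -> acc=122 shift=7
  byte[7]=0xF5 cont=1 payload=0x75=117: acc |= 117<<7 -> acc=15098 shift=14
  byte[8]=0xF2 cont=1 payload=0x72=114: acc |= 114<<14 -> acc=1882874 shift=21
  byte[9]=0x41 cont=0 payload=0x41=65: acc |= 65<<21 -> acc=138197754 shift=28 [end]
Varint 4: bytes[6:10] = FA F5 F2 41 -> value 138197754 (4 byte(s))
  byte[10]=0x7B cont=0 payload=0x7B=123: acc |= 123<<0 -> acc=123 shift=7 [end]
Varint 5: bytes[10:11] = 7B -> value 123 (1 byte(s))
  byte[11]=0xF9 cont=1 payload=0x79=121: acc |= 121<<0 -> acc=121 shift=7
  byte[12]=0xBA cont=1 payload=0x3A=58: acc |= 58<<7 -> acc=7545 shift=14
  byte[13]=0x67 cont=0 payload=0x67=103: acc |= 103<<14 -> acc=1695097 shift=21 [end]
Varint 6: bytes[11:14] = F9 BA 67 -> value 1695097 (3 byte(s))
  byte[14]=0x80 cont=1 payload=0x00=0: acc |= 0<<0 -> acc=0 shift=7
  byte[15]=0x54 cont=0 payload=0x54=84: acc |= 84<<7 -> acc=10752 shift=14 [end]
Varint 7: bytes[14:16] = 80 54 -> value 10752 (2 byte(s))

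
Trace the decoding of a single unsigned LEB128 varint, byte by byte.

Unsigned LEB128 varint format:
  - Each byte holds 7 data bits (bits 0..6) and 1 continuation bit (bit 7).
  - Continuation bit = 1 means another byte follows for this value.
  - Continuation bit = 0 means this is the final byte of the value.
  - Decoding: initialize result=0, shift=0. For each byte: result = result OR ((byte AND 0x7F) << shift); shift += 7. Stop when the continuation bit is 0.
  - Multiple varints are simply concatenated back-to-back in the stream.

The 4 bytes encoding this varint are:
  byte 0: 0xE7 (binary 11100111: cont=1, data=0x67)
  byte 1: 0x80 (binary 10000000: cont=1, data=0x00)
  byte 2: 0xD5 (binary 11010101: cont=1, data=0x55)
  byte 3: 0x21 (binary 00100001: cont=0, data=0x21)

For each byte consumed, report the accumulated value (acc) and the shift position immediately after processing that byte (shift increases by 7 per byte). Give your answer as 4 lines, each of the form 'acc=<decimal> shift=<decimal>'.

byte 0=0xE7: payload=0x67=103, contrib = 103<<0 = 103; acc -> 103, shift -> 7
byte 1=0x80: payload=0x00=0, contrib = 0<<7 = 0; acc -> 103, shift -> 14
byte 2=0xD5: payload=0x55=85, contrib = 85<<14 = 1392640; acc -> 1392743, shift -> 21
byte 3=0x21: payload=0x21=33, contrib = 33<<21 = 69206016; acc -> 70598759, shift -> 28

Answer: acc=103 shift=7
acc=103 shift=14
acc=1392743 shift=21
acc=70598759 shift=28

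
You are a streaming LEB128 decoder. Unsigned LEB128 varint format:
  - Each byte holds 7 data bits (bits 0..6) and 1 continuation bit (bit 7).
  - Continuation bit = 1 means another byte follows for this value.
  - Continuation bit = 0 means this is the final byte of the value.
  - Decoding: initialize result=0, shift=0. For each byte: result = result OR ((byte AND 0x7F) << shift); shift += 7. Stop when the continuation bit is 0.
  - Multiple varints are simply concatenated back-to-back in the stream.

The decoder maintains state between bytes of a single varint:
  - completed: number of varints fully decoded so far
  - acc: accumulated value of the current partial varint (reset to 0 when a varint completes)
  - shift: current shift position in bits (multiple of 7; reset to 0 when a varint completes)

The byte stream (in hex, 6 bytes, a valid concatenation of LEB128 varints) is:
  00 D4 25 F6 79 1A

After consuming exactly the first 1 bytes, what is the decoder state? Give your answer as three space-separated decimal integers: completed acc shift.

byte[0]=0x00 cont=0 payload=0x00: varint #1 complete (value=0); reset -> completed=1 acc=0 shift=0

Answer: 1 0 0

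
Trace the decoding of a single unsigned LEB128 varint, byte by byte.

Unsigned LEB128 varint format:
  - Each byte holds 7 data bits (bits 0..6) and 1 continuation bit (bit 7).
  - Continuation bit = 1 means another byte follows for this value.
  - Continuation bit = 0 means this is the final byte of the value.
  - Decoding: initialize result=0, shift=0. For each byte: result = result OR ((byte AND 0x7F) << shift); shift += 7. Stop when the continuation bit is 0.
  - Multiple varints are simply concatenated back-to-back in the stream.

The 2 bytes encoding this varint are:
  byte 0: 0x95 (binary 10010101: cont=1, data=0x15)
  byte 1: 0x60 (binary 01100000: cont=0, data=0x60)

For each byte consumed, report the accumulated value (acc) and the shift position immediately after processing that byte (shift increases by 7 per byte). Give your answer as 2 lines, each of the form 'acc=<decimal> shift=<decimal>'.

Answer: acc=21 shift=7
acc=12309 shift=14

Derivation:
byte 0=0x95: payload=0x15=21, contrib = 21<<0 = 21; acc -> 21, shift -> 7
byte 1=0x60: payload=0x60=96, contrib = 96<<7 = 12288; acc -> 12309, shift -> 14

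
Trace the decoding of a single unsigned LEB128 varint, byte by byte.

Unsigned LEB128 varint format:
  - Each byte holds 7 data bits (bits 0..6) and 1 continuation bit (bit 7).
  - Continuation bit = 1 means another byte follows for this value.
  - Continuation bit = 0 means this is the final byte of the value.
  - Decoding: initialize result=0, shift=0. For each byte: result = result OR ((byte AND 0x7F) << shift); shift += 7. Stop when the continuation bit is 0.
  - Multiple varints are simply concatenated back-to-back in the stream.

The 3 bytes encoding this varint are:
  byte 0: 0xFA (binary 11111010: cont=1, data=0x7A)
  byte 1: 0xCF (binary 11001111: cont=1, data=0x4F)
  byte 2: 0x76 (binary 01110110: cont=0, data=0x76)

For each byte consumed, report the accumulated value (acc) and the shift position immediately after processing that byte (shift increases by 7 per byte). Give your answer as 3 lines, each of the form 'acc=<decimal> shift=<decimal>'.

byte 0=0xFA: payload=0x7A=122, contrib = 122<<0 = 122; acc -> 122, shift -> 7
byte 1=0xCF: payload=0x4F=79, contrib = 79<<7 = 10112; acc -> 10234, shift -> 14
byte 2=0x76: payload=0x76=118, contrib = 118<<14 = 1933312; acc -> 1943546, shift -> 21

Answer: acc=122 shift=7
acc=10234 shift=14
acc=1943546 shift=21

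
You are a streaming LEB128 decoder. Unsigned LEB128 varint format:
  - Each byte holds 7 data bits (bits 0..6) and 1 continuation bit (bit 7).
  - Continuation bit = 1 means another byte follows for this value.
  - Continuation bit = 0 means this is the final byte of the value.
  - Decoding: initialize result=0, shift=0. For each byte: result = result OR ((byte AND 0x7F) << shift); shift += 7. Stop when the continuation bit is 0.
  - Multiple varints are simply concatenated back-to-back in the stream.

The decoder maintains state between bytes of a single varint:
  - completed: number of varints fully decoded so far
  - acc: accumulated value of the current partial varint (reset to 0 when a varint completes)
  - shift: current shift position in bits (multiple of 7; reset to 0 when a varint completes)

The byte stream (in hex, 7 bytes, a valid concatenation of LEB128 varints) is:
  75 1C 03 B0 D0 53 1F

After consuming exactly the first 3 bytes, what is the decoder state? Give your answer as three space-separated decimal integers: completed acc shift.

Answer: 3 0 0

Derivation:
byte[0]=0x75 cont=0 payload=0x75: varint #1 complete (value=117); reset -> completed=1 acc=0 shift=0
byte[1]=0x1C cont=0 payload=0x1C: varint #2 complete (value=28); reset -> completed=2 acc=0 shift=0
byte[2]=0x03 cont=0 payload=0x03: varint #3 complete (value=3); reset -> completed=3 acc=0 shift=0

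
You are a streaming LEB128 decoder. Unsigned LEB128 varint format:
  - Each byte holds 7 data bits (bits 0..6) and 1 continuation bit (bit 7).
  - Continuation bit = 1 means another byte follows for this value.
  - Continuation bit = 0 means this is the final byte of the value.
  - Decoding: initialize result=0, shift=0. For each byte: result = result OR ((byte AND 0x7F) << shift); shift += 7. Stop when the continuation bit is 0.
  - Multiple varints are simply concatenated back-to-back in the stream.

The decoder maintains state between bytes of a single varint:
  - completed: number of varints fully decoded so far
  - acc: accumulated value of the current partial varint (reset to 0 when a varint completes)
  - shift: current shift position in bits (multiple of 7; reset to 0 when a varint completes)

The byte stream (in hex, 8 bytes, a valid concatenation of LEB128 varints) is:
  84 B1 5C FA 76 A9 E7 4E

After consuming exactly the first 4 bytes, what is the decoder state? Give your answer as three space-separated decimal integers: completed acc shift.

Answer: 1 122 7

Derivation:
byte[0]=0x84 cont=1 payload=0x04: acc |= 4<<0 -> completed=0 acc=4 shift=7
byte[1]=0xB1 cont=1 payload=0x31: acc |= 49<<7 -> completed=0 acc=6276 shift=14
byte[2]=0x5C cont=0 payload=0x5C: varint #1 complete (value=1513604); reset -> completed=1 acc=0 shift=0
byte[3]=0xFA cont=1 payload=0x7A: acc |= 122<<0 -> completed=1 acc=122 shift=7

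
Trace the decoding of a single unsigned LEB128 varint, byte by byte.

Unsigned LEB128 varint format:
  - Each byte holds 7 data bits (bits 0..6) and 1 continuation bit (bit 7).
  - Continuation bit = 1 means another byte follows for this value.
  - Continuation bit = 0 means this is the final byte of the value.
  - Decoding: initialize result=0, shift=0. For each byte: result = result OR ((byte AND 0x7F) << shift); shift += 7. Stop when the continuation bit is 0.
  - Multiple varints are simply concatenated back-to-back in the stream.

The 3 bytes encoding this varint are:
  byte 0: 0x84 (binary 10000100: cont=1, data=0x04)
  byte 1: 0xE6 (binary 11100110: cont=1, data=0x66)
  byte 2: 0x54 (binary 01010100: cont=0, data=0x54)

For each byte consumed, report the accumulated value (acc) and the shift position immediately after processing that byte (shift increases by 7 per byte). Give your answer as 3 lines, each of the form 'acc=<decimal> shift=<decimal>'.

Answer: acc=4 shift=7
acc=13060 shift=14
acc=1389316 shift=21

Derivation:
byte 0=0x84: payload=0x04=4, contrib = 4<<0 = 4; acc -> 4, shift -> 7
byte 1=0xE6: payload=0x66=102, contrib = 102<<7 = 13056; acc -> 13060, shift -> 14
byte 2=0x54: payload=0x54=84, contrib = 84<<14 = 1376256; acc -> 1389316, shift -> 21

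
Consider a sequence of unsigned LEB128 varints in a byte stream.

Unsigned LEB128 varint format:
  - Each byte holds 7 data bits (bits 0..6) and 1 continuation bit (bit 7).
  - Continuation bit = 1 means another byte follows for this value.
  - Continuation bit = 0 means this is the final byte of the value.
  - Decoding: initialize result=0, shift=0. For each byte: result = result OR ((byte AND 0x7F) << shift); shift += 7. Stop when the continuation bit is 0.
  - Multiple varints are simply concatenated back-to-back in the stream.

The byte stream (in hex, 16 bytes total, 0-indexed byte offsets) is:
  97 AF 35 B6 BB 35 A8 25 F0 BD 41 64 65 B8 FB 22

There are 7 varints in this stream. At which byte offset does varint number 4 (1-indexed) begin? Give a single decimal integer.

  byte[0]=0x97 cont=1 payload=0x17=23: acc |= 23<<0 -> acc=23 shift=7
  byte[1]=0xAF cont=1 payload=0x2F=47: acc |= 47<<7 -> acc=6039 shift=14
  byte[2]=0x35 cont=0 payload=0x35=53: acc |= 53<<14 -> acc=874391 shift=21 [end]
Varint 1: bytes[0:3] = 97 AF 35 -> value 874391 (3 byte(s))
  byte[3]=0xB6 cont=1 payload=0x36=54: acc |= 54<<0 -> acc=54 shift=7
  byte[4]=0xBB cont=1 payload=0x3B=59: acc |= 59<<7 -> acc=7606 shift=14
  byte[5]=0x35 cont=0 payload=0x35=53: acc |= 53<<14 -> acc=875958 shift=21 [end]
Varint 2: bytes[3:6] = B6 BB 35 -> value 875958 (3 byte(s))
  byte[6]=0xA8 cont=1 payload=0x28=40: acc |= 40<<0 -> acc=40 shift=7
  byte[7]=0x25 cont=0 payload=0x25=37: acc |= 37<<7 -> acc=4776 shift=14 [end]
Varint 3: bytes[6:8] = A8 25 -> value 4776 (2 byte(s))
  byte[8]=0xF0 cont=1 payload=0x70=112: acc |= 112<<0 -> acc=112 shift=7
  byte[9]=0xBD cont=1 payload=0x3D=61: acc |= 61<<7 -> acc=7920 shift=14
  byte[10]=0x41 cont=0 payload=0x41=65: acc |= 65<<14 -> acc=1072880 shift=21 [end]
Varint 4: bytes[8:11] = F0 BD 41 -> value 1072880 (3 byte(s))
  byte[11]=0x64 cont=0 payload=0x64=100: acc |= 100<<0 -> acc=100 shift=7 [end]
Varint 5: bytes[11:12] = 64 -> value 100 (1 byte(s))
  byte[12]=0x65 cont=0 payload=0x65=101: acc |= 101<<0 -> acc=101 shift=7 [end]
Varint 6: bytes[12:13] = 65 -> value 101 (1 byte(s))
  byte[13]=0xB8 cont=1 payload=0x38=56: acc |= 56<<0 -> acc=56 shift=7
  byte[14]=0xFB cont=1 payload=0x7B=123: acc |= 123<<7 -> acc=15800 shift=14
  byte[15]=0x22 cont=0 payload=0x22=34: acc |= 34<<14 -> acc=572856 shift=21 [end]
Varint 7: bytes[13:16] = B8 FB 22 -> value 572856 (3 byte(s))

Answer: 8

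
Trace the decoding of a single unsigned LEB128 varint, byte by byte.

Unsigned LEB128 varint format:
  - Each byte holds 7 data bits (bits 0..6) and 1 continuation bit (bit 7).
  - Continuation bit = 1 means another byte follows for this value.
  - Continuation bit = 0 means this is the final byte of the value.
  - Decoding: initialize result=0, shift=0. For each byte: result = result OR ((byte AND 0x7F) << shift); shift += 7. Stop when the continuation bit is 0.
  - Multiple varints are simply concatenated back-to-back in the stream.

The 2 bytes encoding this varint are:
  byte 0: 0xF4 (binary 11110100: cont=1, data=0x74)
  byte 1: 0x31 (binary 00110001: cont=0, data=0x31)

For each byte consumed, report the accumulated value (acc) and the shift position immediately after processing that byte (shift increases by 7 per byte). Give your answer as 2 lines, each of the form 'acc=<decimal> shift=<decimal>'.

byte 0=0xF4: payload=0x74=116, contrib = 116<<0 = 116; acc -> 116, shift -> 7
byte 1=0x31: payload=0x31=49, contrib = 49<<7 = 6272; acc -> 6388, shift -> 14

Answer: acc=116 shift=7
acc=6388 shift=14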